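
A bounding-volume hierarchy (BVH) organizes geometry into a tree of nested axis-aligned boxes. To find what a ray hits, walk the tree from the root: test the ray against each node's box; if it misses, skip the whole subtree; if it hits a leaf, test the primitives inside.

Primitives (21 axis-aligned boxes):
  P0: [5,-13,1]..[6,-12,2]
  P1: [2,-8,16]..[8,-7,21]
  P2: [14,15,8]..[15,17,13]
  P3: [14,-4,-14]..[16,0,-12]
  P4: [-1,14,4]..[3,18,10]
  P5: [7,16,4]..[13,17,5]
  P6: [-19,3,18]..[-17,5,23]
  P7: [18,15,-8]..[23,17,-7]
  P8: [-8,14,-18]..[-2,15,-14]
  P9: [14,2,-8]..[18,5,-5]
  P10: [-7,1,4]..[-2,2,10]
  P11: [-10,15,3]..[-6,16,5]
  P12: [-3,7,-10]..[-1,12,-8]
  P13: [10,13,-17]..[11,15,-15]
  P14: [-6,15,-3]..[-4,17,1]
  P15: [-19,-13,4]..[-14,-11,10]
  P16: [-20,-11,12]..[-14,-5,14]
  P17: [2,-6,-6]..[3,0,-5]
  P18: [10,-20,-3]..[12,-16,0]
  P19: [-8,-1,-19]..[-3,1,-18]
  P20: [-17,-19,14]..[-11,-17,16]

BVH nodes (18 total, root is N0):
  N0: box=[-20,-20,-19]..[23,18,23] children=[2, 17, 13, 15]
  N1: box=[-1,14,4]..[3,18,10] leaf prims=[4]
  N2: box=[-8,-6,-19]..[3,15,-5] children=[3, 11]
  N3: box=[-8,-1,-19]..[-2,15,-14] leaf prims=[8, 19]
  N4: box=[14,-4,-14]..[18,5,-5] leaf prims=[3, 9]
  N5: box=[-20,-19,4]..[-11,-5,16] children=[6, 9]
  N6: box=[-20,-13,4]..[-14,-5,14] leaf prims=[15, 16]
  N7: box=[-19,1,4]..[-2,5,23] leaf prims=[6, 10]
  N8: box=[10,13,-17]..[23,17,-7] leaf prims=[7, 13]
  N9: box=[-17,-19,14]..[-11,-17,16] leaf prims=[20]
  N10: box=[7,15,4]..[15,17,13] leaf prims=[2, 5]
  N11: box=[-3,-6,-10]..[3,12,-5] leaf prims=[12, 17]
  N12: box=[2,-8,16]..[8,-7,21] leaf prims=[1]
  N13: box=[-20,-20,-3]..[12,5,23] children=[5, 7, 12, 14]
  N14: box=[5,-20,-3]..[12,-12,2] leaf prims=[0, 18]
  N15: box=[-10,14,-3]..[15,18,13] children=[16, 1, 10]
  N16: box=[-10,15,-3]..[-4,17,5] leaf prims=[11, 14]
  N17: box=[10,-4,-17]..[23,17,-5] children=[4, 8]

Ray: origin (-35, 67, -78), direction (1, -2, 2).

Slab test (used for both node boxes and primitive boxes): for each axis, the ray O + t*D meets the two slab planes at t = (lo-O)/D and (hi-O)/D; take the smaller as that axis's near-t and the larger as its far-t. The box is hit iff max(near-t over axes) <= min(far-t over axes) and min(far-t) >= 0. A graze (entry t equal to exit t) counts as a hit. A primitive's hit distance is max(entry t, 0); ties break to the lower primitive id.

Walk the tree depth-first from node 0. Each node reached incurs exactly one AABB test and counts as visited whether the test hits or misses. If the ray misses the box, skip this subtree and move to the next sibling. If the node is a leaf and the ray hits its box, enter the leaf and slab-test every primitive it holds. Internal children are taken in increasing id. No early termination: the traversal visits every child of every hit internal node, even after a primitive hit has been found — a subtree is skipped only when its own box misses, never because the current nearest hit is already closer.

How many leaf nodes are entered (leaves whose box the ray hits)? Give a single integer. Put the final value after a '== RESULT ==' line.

Trace the traversal:
N0 x:[15,58] y:[49/2,87/2] z:[59/2,101/2] -> hit [59/2,87/2], descend [2, 13, 15, 17]
  N2 x:[27,38] y:[26,73/2] z:[59/2,73/2] -> hit [59/2,73/2], descend [3, 11]
    N3 x:[27,33] y:[26,34] z:[59/2,32] -> hit [59/2,32] leaf, test {P8(miss), P19(miss)}
    N11 x:[32,38] y:[55/2,73/2] z:[34,73/2] -> hit [34,73/2] leaf, test {P12(miss), P17(miss)}
  N13 x:[15,47] y:[31,87/2] z:[75/2,101/2] -> hit [75/2,87/2], descend [5, 7, 12, 14]
    N5 x:[15,24] y:[36,43] z:[41,47] -> miss, prune
    N7 x:[16,33] y:[31,33] z:[41,101/2] -> miss, prune
    N12 x:[37,43] y:[37,75/2] z:[47,99/2] -> miss, prune
    N14 x:[40,47] y:[79/2,87/2] z:[75/2,40] -> hit [40,40] leaf, test {P0@t=40, P18(miss)}
  N15 x:[25,50] y:[49/2,53/2] z:[75/2,91/2] -> miss, prune
  N17 x:[45,58] y:[25,71/2] z:[61/2,73/2] -> miss, prune

order=[0, 2, 3, 11, 13, 5, 7, 12, 14, 15, 17]  |boxes|=11  |leaves|=3  hit=P0

== RESULT ==
3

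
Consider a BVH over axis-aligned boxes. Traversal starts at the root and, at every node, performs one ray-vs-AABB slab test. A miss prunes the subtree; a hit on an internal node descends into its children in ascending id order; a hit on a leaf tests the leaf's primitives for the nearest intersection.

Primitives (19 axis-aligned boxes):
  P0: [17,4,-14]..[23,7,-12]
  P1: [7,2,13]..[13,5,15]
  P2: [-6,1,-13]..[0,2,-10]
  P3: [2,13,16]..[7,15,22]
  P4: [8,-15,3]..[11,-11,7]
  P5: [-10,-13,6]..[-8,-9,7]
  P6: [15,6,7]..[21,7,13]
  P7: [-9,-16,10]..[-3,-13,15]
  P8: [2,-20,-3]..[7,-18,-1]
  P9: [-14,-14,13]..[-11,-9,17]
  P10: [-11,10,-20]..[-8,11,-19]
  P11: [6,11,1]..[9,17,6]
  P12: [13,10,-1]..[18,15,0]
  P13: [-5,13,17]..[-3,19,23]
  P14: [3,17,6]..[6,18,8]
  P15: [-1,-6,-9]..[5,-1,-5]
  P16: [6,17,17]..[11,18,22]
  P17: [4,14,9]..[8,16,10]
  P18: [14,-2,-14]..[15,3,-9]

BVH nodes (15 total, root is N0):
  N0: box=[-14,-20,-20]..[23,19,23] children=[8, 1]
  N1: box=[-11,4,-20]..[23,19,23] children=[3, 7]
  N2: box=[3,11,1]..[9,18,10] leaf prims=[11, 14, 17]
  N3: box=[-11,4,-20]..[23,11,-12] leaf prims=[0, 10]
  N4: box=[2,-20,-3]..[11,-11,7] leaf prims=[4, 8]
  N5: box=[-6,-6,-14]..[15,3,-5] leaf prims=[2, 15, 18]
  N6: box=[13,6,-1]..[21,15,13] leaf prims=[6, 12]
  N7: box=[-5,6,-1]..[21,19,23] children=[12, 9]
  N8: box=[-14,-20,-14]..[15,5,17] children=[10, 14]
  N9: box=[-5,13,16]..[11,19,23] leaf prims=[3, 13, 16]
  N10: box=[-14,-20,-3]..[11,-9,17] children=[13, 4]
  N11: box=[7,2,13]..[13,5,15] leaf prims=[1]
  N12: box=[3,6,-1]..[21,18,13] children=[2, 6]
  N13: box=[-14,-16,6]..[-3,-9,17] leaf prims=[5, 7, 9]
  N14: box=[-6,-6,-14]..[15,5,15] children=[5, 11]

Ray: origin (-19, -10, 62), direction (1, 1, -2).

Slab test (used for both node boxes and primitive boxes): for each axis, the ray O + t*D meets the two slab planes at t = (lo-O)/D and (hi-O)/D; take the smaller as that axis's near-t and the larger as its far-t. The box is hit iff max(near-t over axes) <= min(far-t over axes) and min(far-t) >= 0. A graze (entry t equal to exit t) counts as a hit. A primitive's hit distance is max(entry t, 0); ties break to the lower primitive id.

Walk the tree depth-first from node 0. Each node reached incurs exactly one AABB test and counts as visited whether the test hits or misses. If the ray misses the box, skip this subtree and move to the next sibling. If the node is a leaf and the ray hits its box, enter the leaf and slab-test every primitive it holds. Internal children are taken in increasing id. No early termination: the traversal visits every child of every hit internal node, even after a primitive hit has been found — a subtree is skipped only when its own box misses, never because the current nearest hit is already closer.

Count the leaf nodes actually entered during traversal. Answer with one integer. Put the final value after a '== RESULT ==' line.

Traverse from the root:
N0 x:[5,42] y:[-10,29] z:[39/2,41] -> hit [39/2,29], descend [1, 8]
  N1 x:[8,42] y:[14,29] z:[39/2,41] -> hit [39/2,29], descend [3, 7]
    N3 x:[8,42] y:[14,21] z:[37,41] -> miss, prune
    N7 x:[14,40] y:[16,29] z:[39/2,63/2] -> hit [39/2,29], descend [9, 12]
      N9 x:[14,30] y:[23,29] z:[39/2,23] -> hit [23,23] leaf, test {P3@t=23, P13(miss), P16(miss)}
      N12 x:[22,40] y:[16,28] z:[49/2,63/2] -> hit [49/2,28], descend [2, 6]
        N2 x:[22,28] y:[21,28] z:[26,61/2] -> hit [26,28] leaf, test {P11(miss), P14(miss), P17@t=26}
        N6 x:[32,40] y:[16,25] z:[49/2,63/2] -> miss, prune
  N8 x:[5,34] y:[-10,15] z:[45/2,38] -> miss, prune

order=[0, 1, 3, 7, 9, 12, 2, 6, 8]  |boxes|=9  |leaves|=2  hit=P3

== RESULT ==
2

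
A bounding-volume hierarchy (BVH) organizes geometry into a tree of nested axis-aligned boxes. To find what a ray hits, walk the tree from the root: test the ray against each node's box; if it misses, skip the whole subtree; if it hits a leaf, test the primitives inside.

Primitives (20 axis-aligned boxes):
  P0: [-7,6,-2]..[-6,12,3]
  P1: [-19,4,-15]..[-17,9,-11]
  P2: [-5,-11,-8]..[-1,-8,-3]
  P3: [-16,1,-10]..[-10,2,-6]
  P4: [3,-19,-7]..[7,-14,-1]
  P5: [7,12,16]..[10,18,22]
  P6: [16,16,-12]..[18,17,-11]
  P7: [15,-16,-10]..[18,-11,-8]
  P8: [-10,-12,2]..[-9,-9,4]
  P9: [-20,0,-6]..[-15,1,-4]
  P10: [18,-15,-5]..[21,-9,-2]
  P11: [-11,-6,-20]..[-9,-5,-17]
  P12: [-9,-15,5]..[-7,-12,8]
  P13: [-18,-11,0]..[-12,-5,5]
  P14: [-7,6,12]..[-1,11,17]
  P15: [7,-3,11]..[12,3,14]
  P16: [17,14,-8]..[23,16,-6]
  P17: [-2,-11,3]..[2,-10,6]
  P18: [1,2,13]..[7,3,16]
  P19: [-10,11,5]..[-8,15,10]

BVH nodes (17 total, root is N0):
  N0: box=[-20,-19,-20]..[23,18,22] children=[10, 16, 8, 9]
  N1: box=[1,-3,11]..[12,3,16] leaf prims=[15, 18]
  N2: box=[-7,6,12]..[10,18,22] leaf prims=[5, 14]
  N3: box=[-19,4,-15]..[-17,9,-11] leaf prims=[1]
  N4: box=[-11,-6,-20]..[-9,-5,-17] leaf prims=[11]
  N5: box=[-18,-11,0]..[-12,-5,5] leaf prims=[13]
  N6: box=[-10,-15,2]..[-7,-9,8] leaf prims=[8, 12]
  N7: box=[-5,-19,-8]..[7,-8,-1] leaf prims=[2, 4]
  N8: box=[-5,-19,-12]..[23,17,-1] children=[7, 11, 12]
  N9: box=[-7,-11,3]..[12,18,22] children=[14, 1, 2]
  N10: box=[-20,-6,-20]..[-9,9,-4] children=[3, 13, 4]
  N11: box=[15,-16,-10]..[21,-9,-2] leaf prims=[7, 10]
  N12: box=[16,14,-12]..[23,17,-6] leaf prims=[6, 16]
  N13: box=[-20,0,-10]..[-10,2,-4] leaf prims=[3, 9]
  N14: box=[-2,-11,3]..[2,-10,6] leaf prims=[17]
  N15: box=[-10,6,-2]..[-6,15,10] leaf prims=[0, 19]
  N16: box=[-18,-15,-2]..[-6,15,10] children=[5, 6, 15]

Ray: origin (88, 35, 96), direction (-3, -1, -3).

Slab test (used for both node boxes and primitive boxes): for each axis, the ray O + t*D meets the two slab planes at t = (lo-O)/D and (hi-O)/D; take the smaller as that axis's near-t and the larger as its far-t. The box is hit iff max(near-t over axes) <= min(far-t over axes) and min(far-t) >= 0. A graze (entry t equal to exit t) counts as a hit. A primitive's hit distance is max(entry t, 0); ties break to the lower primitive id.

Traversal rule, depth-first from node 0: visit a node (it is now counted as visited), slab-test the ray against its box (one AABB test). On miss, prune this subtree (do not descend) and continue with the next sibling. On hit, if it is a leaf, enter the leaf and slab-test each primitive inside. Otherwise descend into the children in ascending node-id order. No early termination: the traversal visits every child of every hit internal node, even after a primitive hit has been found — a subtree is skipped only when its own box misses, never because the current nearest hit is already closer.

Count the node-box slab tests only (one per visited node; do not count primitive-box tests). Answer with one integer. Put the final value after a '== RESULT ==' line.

Walk:
N0 x:[65/3,36] y:[17,54] z:[74/3,116/3] -> hit [74/3,36], descend [8, 9, 10, 16]
  N8 x:[65/3,31] y:[18,54] z:[97/3,36] -> miss, prune
  N9 x:[76/3,95/3] y:[17,46] z:[74/3,31] -> hit [76/3,31], descend [1, 2, 14]
    N1 x:[76/3,29] y:[32,38] z:[80/3,85/3] -> miss, prune
    N2 x:[26,95/3] y:[17,29] z:[74/3,28] -> hit [26,28] leaf, test {P5(miss), P14(miss)}
    N14 x:[86/3,30] y:[45,46] z:[30,31] -> miss, prune
  N10 x:[97/3,36] y:[26,41] z:[100/3,116/3] -> hit [100/3,36], descend [3, 4, 13]
    N3 x:[35,107/3] y:[26,31] z:[107/3,37] -> miss, prune
    N4 x:[97/3,33] y:[40,41] z:[113/3,116/3] -> miss, prune
    N13 x:[98/3,36] y:[33,35] z:[100/3,106/3] -> hit [100/3,35] leaf, test {P3@t=34, P9(miss)}
  N16 x:[94/3,106/3] y:[20,50] z:[86/3,98/3] -> hit [94/3,98/3], descend [5, 6, 15]
    N5 x:[100/3,106/3] y:[40,46] z:[91/3,32] -> miss, prune
    N6 x:[95/3,98/3] y:[44,50] z:[88/3,94/3] -> miss, prune
    N15 x:[94/3,98/3] y:[20,29] z:[86/3,98/3] -> miss, prune

order=[0, 8, 9, 1, 2, 14, 10, 3, 4, 13, 16, 5, 6, 15]  |boxes|=14  |leaves|=2  hit=P3

== RESULT ==
14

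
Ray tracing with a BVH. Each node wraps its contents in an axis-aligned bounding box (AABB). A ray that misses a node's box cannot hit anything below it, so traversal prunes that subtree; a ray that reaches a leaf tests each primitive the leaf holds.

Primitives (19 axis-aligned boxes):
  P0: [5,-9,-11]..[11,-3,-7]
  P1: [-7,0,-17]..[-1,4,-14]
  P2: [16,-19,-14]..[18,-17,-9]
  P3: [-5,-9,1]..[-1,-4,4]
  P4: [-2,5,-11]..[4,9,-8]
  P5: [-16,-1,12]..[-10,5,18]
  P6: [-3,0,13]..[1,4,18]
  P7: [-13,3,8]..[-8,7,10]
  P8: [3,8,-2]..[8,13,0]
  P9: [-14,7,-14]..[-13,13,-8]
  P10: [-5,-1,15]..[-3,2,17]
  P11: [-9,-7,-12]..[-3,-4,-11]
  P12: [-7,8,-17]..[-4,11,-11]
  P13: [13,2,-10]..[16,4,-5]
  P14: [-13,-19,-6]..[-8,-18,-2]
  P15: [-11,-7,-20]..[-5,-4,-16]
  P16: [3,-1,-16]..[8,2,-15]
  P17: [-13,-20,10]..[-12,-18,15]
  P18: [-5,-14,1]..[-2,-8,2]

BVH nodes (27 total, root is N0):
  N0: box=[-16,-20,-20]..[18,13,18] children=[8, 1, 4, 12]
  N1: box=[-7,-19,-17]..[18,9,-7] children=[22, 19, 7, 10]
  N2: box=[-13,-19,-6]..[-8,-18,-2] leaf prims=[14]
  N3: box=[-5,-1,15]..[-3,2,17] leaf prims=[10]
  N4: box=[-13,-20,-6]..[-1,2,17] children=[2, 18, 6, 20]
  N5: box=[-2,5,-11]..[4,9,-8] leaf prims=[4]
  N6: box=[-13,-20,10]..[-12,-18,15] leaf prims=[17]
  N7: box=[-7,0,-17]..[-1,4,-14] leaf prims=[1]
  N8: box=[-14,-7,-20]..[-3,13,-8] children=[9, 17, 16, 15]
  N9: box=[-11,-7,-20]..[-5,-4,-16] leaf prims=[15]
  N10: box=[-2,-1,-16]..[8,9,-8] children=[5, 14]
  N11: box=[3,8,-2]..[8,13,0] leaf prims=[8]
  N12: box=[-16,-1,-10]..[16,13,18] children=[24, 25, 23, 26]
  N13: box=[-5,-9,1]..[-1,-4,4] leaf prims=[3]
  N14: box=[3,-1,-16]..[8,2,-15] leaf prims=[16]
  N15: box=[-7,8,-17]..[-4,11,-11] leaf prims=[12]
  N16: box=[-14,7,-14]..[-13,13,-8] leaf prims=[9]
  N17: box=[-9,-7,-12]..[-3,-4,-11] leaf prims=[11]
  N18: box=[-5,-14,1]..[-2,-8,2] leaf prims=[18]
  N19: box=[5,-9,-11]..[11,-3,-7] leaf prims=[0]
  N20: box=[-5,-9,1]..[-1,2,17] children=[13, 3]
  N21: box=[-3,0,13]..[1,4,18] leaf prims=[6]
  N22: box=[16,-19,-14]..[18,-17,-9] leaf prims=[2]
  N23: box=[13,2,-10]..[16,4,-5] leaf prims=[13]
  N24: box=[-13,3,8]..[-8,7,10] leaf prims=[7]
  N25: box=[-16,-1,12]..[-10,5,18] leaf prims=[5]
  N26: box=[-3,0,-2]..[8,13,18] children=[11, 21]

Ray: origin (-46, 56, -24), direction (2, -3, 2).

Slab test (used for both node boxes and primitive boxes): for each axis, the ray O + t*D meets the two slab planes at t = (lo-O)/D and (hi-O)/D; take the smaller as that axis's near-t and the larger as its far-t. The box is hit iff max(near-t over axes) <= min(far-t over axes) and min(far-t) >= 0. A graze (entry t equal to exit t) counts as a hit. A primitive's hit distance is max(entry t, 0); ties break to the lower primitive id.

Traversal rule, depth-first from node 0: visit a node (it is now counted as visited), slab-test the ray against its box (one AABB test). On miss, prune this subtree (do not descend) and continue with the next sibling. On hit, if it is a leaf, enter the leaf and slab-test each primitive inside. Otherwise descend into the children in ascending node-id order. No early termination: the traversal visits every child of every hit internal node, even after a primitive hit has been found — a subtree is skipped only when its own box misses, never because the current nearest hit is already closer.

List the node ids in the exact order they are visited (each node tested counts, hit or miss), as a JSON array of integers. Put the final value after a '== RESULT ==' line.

Trace the traversal:
N0 x:[15,32] y:[43/3,76/3] z:[2,21] -> hit [15,21], descend [1, 4, 8, 12]
  N1 x:[39/2,32] y:[47/3,25] z:[7/2,17/2] -> miss, prune
  N4 x:[33/2,45/2] y:[18,76/3] z:[9,41/2] -> hit [18,41/2], descend [2, 6, 18, 20]
    N2 x:[33/2,19] y:[74/3,25] z:[9,11] -> miss, prune
    N6 x:[33/2,17] y:[74/3,76/3] z:[17,39/2] -> miss, prune
    N18 x:[41/2,22] y:[64/3,70/3] z:[25/2,13] -> miss, prune
    N20 x:[41/2,45/2] y:[18,65/3] z:[25/2,41/2] -> hit [41/2,41/2], descend [3, 13]
      N3 x:[41/2,43/2] y:[18,19] z:[39/2,41/2] -> miss, prune
      N13 x:[41/2,45/2] y:[20,65/3] z:[25/2,14] -> miss, prune
  N8 x:[16,43/2] y:[43/3,21] z:[2,8] -> miss, prune
  N12 x:[15,31] y:[43/3,19] z:[7,21] -> hit [15,19], descend [23, 24, 25, 26]
    N23 x:[59/2,31] y:[52/3,18] z:[7,19/2] -> miss, prune
    N24 x:[33/2,19] y:[49/3,53/3] z:[16,17] -> hit [33/2,17] leaf, test {P7@t=33/2}
    N25 x:[15,18] y:[17,19] z:[18,21] -> hit [18,18] leaf, test {P5@t=18}
    N26 x:[43/2,27] y:[43/3,56/3] z:[11,21] -> miss, prune

order=[0, 1, 4, 2, 6, 18, 20, 3, 13, 8, 12, 23, 24, 25, 26]  |boxes|=15  |leaves|=2  hit=P7

== RESULT ==
[0, 1, 4, 2, 6, 18, 20, 3, 13, 8, 12, 23, 24, 25, 26]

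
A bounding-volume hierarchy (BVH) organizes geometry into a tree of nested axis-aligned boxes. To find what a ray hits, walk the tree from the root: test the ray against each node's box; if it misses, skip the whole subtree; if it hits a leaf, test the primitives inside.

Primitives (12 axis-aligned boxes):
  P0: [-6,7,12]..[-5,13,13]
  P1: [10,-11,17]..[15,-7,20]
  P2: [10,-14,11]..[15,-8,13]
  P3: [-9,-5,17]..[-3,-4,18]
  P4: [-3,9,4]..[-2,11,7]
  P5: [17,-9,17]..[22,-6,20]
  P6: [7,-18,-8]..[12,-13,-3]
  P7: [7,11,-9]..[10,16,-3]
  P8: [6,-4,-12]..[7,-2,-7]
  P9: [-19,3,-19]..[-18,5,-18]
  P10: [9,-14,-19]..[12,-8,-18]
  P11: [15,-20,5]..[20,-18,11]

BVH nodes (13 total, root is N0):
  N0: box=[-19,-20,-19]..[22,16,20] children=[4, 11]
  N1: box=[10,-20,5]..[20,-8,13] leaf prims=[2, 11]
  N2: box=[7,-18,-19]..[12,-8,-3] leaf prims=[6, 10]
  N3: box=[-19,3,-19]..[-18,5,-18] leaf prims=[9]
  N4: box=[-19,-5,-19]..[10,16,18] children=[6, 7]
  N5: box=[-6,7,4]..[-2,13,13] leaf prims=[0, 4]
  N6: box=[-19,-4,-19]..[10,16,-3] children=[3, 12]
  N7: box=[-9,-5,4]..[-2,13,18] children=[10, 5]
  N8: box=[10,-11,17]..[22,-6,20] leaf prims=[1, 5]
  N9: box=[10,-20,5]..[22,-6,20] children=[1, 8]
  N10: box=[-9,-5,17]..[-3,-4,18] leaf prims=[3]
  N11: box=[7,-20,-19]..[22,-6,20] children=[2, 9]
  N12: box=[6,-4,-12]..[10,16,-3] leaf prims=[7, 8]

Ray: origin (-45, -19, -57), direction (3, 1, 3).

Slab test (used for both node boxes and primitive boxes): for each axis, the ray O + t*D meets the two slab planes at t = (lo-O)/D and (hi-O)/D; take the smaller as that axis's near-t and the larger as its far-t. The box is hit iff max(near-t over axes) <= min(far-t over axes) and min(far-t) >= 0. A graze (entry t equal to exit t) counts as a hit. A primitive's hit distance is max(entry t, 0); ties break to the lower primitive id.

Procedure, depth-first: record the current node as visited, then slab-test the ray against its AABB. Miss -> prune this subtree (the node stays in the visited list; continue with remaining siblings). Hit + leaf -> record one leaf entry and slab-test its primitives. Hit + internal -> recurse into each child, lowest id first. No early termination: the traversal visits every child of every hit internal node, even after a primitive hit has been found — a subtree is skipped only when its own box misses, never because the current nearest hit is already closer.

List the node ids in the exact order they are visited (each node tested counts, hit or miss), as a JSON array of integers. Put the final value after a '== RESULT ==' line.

Traverse from the root:
N0 x:[26/3,67/3] y:[-1,35] z:[38/3,77/3] -> hit [38/3,67/3], descend [4, 11]
  N4 x:[26/3,55/3] y:[14,35] z:[38/3,25] -> hit [14,55/3], descend [6, 7]
    N6 x:[26/3,55/3] y:[15,35] z:[38/3,18] -> hit [15,18], descend [3, 12]
      N3 x:[26/3,9] y:[22,24] z:[38/3,13] -> miss, prune
      N12 x:[17,55/3] y:[15,35] z:[15,18] -> hit [17,18] leaf, test {P7(miss), P8(miss)}
    N7 x:[12,43/3] y:[14,32] z:[61/3,25] -> miss, prune
  N11 x:[52/3,67/3] y:[-1,13] z:[38/3,77/3] -> miss, prune

Summary -> nodes [0, 4, 6, 3, 12, 7, 11]; box-tests=7; leaf-entries=1; first=miss

== RESULT ==
[0, 4, 6, 3, 12, 7, 11]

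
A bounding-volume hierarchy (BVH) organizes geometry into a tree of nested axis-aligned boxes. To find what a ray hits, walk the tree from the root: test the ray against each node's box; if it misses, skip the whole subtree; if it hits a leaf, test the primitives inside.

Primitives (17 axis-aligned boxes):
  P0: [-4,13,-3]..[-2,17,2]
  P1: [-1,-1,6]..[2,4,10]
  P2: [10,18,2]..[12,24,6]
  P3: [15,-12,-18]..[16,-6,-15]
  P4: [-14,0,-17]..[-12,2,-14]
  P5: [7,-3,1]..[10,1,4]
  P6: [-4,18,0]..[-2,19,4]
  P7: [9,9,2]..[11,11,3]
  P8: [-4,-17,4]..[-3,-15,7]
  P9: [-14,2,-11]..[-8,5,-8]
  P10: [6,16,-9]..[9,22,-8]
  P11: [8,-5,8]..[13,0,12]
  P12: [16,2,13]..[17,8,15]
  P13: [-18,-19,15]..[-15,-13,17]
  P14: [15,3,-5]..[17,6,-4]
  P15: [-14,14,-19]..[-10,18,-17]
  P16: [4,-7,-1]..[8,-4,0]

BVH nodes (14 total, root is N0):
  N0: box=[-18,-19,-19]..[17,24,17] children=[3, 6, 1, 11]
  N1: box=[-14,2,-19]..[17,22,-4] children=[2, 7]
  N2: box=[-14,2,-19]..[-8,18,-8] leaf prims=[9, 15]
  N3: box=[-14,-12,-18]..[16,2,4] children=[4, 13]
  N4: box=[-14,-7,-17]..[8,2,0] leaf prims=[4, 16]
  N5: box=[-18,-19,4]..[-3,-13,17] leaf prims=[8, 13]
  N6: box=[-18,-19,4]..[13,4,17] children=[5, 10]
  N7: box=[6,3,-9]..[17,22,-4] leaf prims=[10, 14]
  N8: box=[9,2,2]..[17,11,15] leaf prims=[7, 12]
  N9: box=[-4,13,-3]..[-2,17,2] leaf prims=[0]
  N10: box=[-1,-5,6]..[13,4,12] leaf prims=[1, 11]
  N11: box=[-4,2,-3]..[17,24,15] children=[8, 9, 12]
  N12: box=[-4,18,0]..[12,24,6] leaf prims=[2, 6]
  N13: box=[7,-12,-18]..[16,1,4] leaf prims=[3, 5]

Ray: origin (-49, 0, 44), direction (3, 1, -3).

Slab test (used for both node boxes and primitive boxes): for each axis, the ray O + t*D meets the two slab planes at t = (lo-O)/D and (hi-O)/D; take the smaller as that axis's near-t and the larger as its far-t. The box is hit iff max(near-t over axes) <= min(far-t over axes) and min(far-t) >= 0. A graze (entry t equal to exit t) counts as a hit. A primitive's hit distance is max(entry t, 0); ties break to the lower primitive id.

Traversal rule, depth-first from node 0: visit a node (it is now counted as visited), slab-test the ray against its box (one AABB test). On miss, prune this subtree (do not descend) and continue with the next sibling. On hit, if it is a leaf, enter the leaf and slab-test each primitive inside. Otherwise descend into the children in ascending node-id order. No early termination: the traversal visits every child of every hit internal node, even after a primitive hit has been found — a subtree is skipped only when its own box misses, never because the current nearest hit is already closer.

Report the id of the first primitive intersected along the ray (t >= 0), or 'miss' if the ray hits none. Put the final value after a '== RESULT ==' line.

Walk:
N0 x:[31/3,22] y:[-19,24] z:[9,21] -> hit [31/3,21], descend [1, 3, 6, 11]
  N1 x:[35/3,22] y:[2,22] z:[16,21] -> hit [16,21], descend [2, 7]
    N2 x:[35/3,41/3] y:[2,18] z:[52/3,21] -> miss, prune
    N7 x:[55/3,22] y:[3,22] z:[16,53/3] -> miss, prune
  N3 x:[35/3,65/3] y:[-12,2] z:[40/3,62/3] -> miss, prune
  N6 x:[31/3,62/3] y:[-19,4] z:[9,40/3] -> miss, prune
  N11 x:[15,22] y:[2,24] z:[29/3,47/3] -> hit [15,47/3], descend [8, 9, 12]
    N8 x:[58/3,22] y:[2,11] z:[29/3,14] -> miss, prune
    N9 x:[15,47/3] y:[13,17] z:[14,47/3] -> hit [15,47/3] leaf, test {P0@t=15}
    N12 x:[15,61/3] y:[18,24] z:[38/3,44/3] -> miss, prune

order=[0, 1, 2, 7, 3, 6, 11, 8, 9, 12]  |boxes|=10  |leaves|=1  hit=P0

== RESULT ==
0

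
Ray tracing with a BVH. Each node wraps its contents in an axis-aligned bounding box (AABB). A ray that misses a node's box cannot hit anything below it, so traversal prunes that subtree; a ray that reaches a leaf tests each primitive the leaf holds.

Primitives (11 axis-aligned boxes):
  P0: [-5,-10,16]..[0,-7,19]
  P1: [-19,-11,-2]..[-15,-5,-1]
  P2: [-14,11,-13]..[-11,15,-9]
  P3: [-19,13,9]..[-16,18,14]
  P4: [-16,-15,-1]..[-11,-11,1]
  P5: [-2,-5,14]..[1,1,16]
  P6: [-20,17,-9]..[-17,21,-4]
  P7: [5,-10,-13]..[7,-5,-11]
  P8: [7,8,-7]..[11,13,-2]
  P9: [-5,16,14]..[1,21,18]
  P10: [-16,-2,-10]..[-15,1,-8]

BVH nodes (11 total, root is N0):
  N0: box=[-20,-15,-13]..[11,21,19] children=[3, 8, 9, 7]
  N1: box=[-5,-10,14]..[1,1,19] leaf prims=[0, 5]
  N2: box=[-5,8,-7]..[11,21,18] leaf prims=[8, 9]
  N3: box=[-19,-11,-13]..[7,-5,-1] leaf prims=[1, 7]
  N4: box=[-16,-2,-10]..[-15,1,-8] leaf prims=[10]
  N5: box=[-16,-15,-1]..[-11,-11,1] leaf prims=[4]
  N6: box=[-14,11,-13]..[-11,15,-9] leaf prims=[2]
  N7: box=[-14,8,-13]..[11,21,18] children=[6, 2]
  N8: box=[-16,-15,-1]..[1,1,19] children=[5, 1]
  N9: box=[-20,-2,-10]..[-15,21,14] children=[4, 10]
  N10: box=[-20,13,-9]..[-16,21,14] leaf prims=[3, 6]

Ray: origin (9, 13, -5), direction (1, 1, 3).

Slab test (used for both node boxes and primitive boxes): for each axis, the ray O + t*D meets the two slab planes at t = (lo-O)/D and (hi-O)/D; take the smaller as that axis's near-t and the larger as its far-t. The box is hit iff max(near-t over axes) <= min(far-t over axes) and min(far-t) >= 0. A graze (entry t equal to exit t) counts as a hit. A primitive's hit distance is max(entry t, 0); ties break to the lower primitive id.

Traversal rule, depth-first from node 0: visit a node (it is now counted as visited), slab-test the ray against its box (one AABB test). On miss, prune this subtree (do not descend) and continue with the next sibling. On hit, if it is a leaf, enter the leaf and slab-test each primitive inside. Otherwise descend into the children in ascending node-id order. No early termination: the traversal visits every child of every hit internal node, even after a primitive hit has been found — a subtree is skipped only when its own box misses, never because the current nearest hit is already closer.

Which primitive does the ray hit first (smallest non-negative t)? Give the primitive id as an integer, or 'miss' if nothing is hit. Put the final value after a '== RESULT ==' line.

Walk:
N0 x:[-29,2] y:[-28,8] z:[-8/3,8] -> hit [-8/3,2], descend [3, 7, 8, 9]
  N3 x:[-28,-2] y:[-24,-18] z:[-8/3,4/3] -> miss, prune
  N7 x:[-23,2] y:[-5,8] z:[-8/3,23/3] -> hit [-8/3,2], descend [2, 6]
    N2 x:[-14,2] y:[-5,8] z:[-2/3,23/3] -> hit [-2/3,2] leaf, test {P8@t=0, P9(miss)}
    N6 x:[-23,-20] y:[-2,2] z:[-8/3,-4/3] -> miss, prune
  N8 x:[-25,-8] y:[-28,-12] z:[4/3,8] -> miss, prune
  N9 x:[-29,-24] y:[-15,8] z:[-5/3,19/3] -> miss, prune

Visited [0, 3, 7, 2, 6, 8, 9]. Tests: 7 box, 1 leaf. Nearest: P8.

== RESULT ==
8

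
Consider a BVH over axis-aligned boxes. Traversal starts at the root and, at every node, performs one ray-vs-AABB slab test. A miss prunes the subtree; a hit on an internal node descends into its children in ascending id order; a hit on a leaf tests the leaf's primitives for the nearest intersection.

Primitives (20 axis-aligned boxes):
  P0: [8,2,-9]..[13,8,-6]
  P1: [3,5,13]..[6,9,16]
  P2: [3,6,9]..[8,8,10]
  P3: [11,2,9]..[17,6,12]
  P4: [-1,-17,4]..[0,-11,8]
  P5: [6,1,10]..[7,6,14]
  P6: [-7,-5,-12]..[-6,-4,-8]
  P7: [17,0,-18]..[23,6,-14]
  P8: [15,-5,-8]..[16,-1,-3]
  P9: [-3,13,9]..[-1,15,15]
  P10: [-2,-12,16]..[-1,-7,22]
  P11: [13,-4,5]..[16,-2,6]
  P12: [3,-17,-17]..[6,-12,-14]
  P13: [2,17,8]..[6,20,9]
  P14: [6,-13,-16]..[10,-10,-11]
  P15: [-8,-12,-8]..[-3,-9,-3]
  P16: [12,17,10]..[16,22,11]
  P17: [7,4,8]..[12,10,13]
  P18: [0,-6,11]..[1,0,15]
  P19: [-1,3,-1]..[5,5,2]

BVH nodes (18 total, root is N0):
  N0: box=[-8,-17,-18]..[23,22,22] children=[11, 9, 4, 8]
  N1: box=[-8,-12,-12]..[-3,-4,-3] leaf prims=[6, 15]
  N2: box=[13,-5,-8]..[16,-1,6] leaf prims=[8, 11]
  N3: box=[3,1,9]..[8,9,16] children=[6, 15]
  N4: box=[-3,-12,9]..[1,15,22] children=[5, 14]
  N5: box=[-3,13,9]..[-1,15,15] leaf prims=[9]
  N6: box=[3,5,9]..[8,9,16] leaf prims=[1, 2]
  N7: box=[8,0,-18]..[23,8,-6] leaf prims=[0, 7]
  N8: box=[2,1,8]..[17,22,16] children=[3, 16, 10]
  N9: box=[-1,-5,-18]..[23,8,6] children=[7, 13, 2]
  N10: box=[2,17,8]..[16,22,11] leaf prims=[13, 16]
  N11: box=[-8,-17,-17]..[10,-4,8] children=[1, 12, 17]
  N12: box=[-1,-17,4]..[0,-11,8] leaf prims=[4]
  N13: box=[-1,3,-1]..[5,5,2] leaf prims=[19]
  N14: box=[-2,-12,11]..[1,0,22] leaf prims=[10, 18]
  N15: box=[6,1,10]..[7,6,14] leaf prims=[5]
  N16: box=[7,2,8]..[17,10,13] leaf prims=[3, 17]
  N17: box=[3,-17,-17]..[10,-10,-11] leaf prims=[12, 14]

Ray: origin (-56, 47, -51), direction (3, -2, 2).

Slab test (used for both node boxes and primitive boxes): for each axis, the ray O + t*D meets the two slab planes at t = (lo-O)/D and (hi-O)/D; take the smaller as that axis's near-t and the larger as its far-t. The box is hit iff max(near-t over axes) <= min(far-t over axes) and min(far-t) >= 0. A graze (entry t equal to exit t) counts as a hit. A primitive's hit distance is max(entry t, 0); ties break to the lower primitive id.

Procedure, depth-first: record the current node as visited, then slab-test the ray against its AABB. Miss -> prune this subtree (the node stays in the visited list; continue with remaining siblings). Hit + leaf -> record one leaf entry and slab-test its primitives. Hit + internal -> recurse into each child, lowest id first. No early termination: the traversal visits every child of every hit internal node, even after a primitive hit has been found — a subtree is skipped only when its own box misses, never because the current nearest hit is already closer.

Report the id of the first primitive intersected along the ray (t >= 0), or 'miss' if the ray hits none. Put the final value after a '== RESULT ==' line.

Traverse from the root:
N0 x:[16,79/3] y:[25/2,32] z:[33/2,73/2] -> hit [33/2,79/3], descend [4, 8, 9, 11]
  N4 x:[53/3,19] y:[16,59/2] z:[30,73/2] -> miss, prune
  N8 x:[58/3,73/3] y:[25/2,23] z:[59/2,67/2] -> miss, prune
  N9 x:[55/3,79/3] y:[39/2,26] z:[33/2,57/2] -> hit [39/2,26], descend [2, 7, 13]
    N2 x:[23,24] y:[24,26] z:[43/2,57/2] -> hit [24,24] leaf, test {P8@t=24, P11(miss)}
    N7 x:[64/3,79/3] y:[39/2,47/2] z:[33/2,45/2] -> hit [64/3,45/2] leaf, test {P0@t=64/3, P7(miss)}
    N13 x:[55/3,61/3] y:[21,22] z:[25,53/2] -> miss, prune
  N11 x:[16,22] y:[51/2,32] z:[17,59/2] -> miss, prune

order=[0, 4, 8, 9, 2, 7, 13, 11]  |boxes|=8  |leaves|=2  hit=P0

== RESULT ==
0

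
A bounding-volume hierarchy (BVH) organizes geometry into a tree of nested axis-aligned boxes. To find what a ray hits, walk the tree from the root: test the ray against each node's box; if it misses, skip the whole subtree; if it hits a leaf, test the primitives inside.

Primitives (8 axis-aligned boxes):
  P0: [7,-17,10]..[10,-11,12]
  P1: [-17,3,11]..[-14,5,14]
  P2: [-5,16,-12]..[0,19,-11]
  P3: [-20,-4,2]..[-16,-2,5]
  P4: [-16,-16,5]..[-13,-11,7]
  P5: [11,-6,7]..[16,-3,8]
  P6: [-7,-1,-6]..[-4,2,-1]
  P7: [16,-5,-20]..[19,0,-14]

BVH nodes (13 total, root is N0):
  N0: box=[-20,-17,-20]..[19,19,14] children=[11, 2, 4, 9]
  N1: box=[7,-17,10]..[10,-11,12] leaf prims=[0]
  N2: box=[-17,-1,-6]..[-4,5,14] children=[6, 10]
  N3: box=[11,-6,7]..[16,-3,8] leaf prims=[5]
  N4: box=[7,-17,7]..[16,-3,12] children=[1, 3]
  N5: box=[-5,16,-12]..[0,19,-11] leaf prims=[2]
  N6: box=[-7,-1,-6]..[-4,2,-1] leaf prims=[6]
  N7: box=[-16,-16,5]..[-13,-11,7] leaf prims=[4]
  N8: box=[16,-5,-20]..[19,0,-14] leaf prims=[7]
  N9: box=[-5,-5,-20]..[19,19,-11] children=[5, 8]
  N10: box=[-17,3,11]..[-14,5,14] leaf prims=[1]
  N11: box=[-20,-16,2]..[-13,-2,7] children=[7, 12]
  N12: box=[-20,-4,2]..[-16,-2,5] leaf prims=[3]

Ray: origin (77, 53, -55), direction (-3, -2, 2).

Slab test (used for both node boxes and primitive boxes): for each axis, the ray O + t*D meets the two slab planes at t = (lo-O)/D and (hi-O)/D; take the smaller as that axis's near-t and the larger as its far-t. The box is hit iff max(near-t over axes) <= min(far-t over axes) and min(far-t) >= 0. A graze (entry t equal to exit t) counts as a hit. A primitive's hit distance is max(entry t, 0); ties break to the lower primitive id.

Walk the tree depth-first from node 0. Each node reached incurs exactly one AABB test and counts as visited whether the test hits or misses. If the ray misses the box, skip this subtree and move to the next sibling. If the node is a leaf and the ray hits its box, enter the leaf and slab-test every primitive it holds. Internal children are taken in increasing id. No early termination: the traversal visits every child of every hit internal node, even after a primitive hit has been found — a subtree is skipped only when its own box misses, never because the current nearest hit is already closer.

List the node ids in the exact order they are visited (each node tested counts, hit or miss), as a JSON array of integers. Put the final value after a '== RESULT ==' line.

Walk:
N0 x:[58/3,97/3] y:[17,35] z:[35/2,69/2] -> hit [58/3,97/3], descend [2, 4, 9, 11]
  N2 x:[27,94/3] y:[24,27] z:[49/2,69/2] -> hit [27,27], descend [6, 10]
    N6 x:[27,28] y:[51/2,27] z:[49/2,27] -> hit [27,27] leaf, test {P6@t=27}
    N10 x:[91/3,94/3] y:[24,25] z:[33,69/2] -> miss, prune
  N4 x:[61/3,70/3] y:[28,35] z:[31,67/2] -> miss, prune
  N9 x:[58/3,82/3] y:[17,29] z:[35/2,22] -> hit [58/3,22], descend [5, 8]
    N5 x:[77/3,82/3] y:[17,37/2] z:[43/2,22] -> miss, prune
    N8 x:[58/3,61/3] y:[53/2,29] z:[35/2,41/2] -> miss, prune
  N11 x:[30,97/3] y:[55/2,69/2] z:[57/2,31] -> hit [30,31], descend [7, 12]
    N7 x:[30,31] y:[32,69/2] z:[30,31] -> miss, prune
    N12 x:[31,97/3] y:[55/2,57/2] z:[57/2,30] -> miss, prune

11 AABB tests over nodes [0, 2, 6, 10, 4, 9, 5, 8, 11, 7, 12]; 1 leaf entered; closest P6.

== RESULT ==
[0, 2, 6, 10, 4, 9, 5, 8, 11, 7, 12]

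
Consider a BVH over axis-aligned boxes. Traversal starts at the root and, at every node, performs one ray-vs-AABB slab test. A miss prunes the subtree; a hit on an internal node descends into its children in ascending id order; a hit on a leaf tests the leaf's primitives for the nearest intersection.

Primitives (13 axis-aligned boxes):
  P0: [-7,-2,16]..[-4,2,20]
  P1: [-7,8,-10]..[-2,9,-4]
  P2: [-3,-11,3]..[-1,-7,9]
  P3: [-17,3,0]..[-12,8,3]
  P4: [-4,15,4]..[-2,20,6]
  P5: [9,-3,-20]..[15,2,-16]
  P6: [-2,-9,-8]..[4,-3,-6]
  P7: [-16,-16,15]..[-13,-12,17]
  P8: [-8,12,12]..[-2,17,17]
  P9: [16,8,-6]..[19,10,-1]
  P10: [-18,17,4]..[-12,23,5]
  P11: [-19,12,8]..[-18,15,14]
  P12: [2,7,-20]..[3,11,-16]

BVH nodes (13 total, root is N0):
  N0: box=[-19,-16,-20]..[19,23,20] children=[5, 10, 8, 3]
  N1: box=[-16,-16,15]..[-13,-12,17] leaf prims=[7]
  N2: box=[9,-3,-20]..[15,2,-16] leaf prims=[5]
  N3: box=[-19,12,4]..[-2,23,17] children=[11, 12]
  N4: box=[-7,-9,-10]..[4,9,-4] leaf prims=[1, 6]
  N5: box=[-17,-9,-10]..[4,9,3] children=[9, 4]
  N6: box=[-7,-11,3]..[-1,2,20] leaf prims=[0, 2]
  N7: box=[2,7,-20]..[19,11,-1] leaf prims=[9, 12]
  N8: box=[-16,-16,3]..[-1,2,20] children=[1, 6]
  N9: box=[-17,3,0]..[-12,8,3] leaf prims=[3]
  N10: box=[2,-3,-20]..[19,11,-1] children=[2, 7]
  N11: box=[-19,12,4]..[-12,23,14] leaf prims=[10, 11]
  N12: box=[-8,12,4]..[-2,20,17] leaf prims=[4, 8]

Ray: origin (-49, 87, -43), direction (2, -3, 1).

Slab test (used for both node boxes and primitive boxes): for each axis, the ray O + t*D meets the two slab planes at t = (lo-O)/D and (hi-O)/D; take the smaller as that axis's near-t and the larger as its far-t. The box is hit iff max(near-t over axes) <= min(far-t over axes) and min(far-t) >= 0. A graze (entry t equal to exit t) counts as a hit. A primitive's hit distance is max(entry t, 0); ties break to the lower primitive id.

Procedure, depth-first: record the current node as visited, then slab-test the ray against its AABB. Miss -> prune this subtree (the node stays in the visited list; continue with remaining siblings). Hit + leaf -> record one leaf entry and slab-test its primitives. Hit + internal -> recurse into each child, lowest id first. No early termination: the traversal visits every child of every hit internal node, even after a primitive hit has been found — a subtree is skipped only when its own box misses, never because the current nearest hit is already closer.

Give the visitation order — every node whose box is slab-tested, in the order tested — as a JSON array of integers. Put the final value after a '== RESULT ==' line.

Trace the traversal:
N0 x:[15,34] y:[64/3,103/3] z:[23,63] -> hit [23,34], descend [3, 5, 8, 10]
  N3 x:[15,47/2] y:[64/3,25] z:[47,60] -> miss, prune
  N5 x:[16,53/2] y:[26,32] z:[33,46] -> miss, prune
  N8 x:[33/2,24] y:[85/3,103/3] z:[46,63] -> miss, prune
  N10 x:[51/2,34] y:[76/3,30] z:[23,42] -> hit [51/2,30], descend [2, 7]
    N2 x:[29,32] y:[85/3,30] z:[23,27] -> miss, prune
    N7 x:[51/2,34] y:[76/3,80/3] z:[23,42] -> hit [51/2,80/3] leaf, test {P9(miss), P12@t=51/2}

order=[0, 3, 5, 8, 10, 2, 7]  |boxes|=7  |leaves|=1  hit=P12

== RESULT ==
[0, 3, 5, 8, 10, 2, 7]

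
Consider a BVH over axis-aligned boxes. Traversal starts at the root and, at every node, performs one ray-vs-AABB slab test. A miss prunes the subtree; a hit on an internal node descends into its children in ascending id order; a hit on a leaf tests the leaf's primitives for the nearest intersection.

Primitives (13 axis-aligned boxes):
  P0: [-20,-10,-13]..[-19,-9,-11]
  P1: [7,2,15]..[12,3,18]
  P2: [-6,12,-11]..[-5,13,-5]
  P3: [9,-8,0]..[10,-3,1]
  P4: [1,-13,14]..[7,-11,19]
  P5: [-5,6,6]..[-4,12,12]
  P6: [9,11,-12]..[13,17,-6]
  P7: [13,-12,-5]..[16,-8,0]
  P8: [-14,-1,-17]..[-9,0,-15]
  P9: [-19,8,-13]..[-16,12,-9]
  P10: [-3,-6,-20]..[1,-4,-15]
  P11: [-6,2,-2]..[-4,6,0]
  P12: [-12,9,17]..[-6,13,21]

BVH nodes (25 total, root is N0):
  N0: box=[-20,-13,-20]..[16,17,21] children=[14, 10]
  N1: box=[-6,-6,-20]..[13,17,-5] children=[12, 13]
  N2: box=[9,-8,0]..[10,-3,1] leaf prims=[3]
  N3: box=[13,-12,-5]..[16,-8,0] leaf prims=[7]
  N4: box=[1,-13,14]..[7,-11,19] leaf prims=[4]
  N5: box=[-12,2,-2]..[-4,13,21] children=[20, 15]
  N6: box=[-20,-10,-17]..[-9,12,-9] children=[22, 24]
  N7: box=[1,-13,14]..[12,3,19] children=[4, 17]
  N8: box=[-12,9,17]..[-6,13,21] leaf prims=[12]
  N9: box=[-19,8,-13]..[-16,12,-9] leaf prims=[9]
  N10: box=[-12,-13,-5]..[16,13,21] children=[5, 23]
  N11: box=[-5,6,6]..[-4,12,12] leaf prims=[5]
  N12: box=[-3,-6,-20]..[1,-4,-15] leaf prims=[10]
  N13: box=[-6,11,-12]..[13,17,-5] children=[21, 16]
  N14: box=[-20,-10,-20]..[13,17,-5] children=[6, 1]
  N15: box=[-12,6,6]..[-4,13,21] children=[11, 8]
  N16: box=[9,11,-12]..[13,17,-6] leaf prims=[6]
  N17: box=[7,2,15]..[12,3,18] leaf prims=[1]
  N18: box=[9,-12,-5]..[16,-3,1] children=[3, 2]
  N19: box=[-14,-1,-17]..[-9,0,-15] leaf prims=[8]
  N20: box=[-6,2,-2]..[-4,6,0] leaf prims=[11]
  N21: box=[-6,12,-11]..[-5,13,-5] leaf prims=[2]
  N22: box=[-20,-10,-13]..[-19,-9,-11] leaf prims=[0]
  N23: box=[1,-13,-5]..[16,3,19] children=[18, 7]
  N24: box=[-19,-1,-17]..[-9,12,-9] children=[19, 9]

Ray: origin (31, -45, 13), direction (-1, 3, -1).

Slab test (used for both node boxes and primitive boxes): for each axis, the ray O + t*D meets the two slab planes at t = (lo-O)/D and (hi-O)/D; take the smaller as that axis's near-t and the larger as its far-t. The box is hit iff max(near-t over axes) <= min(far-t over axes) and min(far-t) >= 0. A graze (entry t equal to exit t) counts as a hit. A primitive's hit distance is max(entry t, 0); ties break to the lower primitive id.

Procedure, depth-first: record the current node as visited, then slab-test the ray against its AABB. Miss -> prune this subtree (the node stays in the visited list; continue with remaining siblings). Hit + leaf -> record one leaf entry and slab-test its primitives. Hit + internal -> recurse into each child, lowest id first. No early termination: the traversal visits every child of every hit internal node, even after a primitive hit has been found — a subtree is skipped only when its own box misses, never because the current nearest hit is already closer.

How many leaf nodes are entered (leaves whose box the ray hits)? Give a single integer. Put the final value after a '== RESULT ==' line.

Trace the traversal:
N0 x:[15,51] y:[32/3,62/3] z:[-8,33] -> hit [15,62/3], descend [10, 14]
  N10 x:[15,43] y:[32/3,58/3] z:[-8,18] -> hit [15,18], descend [5, 23]
    N5 x:[35,43] y:[47/3,58/3] z:[-8,15] -> miss, prune
    N23 x:[15,30] y:[32/3,16] z:[-6,18] -> hit [15,16], descend [7, 18]
      N7 x:[19,30] y:[32/3,16] z:[-6,-1] -> miss, prune
      N18 x:[15,22] y:[11,14] z:[12,18] -> miss, prune
  N14 x:[18,51] y:[35/3,62/3] z:[18,33] -> hit [18,62/3], descend [1, 6]
    N1 x:[18,37] y:[13,62/3] z:[18,33] -> hit [18,62/3], descend [12, 13]
      N12 x:[30,34] y:[13,41/3] z:[28,33] -> miss, prune
      N13 x:[18,37] y:[56/3,62/3] z:[18,25] -> hit [56/3,62/3], descend [16, 21]
        N16 x:[18,22] y:[56/3,62/3] z:[19,25] -> hit [19,62/3] leaf, test {P6@t=19}
        N21 x:[36,37] y:[19,58/3] z:[18,24] -> miss, prune
    N6 x:[40,51] y:[35/3,19] z:[22,30] -> miss, prune

Summary -> nodes [0, 10, 5, 23, 7, 18, 14, 1, 12, 13, 16, 21, 6]; box-tests=13; leaf-entries=1; first=P6

== RESULT ==
1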